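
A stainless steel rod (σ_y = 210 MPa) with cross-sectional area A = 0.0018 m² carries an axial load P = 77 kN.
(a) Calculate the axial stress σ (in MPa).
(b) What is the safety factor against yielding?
(a) Axial stress σ = P/A. Convert P = 77 kN = 77000 N.
  σ = 77000 / 0.0018 = 4.278 × 10⁷ Pa = 42.78 MPa
(b) Safety factor SF = σ_y/σ = 210 / 42.78 = 4.909
Final answer: (a) σ = 42.78 MPa, (b) SF = 4.909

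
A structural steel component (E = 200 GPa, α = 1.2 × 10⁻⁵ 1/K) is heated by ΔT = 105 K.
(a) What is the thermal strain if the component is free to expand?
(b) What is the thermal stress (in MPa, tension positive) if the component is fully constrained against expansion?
(a) Free thermal strain ε_th = α·ΔT = (1.2 × 10⁻⁵) × 105 = 0.00126
(b) Fully constrained, the expansion is suppressed, so σ = -E·α·ΔT. Convert E = 200 GPa = 2 × 10¹¹ Pa.
  σ = -(2 × 10¹¹) × (1.2 × 10⁻⁵) × 105 = -2.52 × 10⁸ Pa = -252 MPa (compressive)
Final answer: (a) ε_th = 0.00126, (b) σ = -252 MPa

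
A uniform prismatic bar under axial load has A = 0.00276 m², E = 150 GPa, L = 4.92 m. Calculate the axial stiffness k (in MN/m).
Model: a uniform prismatic bar under axial load, so k = (A·E) / L.
Convert to SI units:
  E = 150 GPa = 1.5 × 10¹¹ Pa
Substitute:
  k = (0.00276 × (1.5 × 10¹¹)) / 4.92
  k = 8.415 × 10⁷ N/m
Convert: k = 8.415 × 10⁷ N/m = 84.15 MN/m
Final answer: k = 84.15 MN/m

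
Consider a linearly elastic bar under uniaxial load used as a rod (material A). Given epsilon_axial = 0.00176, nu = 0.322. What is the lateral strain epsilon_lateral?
Model: a linearly elastic bar under uniaxial load, so epsilon_lateral = -nu·epsilon_axial.
Substitute:
  epsilon_lateral = -(0.322 × 0.00176)
  epsilon_lateral = -0.0005667
Final answer: epsilon_lateral = -0.0005667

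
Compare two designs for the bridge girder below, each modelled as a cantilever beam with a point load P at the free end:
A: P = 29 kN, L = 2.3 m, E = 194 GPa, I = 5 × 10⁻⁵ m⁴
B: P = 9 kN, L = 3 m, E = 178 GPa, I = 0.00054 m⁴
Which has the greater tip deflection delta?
Model: a cantilever beam with a point load P at the free end, so delta = (P·L^3) / (3·E·I) (SI units).
  A: delta = (29000 × 2.3^3) / (3 × (1.94 × 10¹¹) × (5 × 10⁻⁵)) = 0.01213 m = 12.13 mm
  B: delta = (9000 × 3^3) / (3 × (1.78 × 10¹¹) × 0.00054) = 0.0008427 m = 0.8427 mm
12.13 mm > 0.8427 mm, so A is larger.
Final answer: A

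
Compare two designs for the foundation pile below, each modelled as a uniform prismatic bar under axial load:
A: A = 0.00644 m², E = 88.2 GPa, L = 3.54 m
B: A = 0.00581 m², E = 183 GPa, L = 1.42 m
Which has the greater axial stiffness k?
Model: a uniform prismatic bar under axial load, so k = (A·E) / L (SI units).
  A: k = (0.00644 × (8.82 × 10¹⁰)) / 3.54 = 1.605 × 10⁸ N/m = 160.5 MN/m
  B: k = (0.00581 × (1.83 × 10¹¹)) / 1.42 = 7.488 × 10⁸ N/m = 748.8 MN/m
748.8 MN/m > 160.5 MN/m, so B is larger.
Final answer: B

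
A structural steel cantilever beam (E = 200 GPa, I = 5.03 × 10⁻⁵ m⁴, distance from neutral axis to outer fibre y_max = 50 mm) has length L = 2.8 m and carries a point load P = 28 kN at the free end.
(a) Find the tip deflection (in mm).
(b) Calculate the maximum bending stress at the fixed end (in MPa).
(a) Tip deflection of a cantilever with an end point load: δ = P·L^3 / (3·E·I). Convert P = 28 kN = 28000 N, E = 200 GPa = 2 × 10¹¹ Pa.
  δ = (28000 × 2.8^3) / (3 × (2 × 10¹¹) × (5.03 × 10⁻⁵)) = 0.02037 m = 20.37 mm
(b) Maximum bending moment at the fixed end: M = P·L = 28000 × 2.8 = 78400 N·m. Convert y_max = 50 mm = 0.05 m.
  σ = M·y_max / I = (78400 × 0.05) / (5.03 × 10⁻⁵) = 7.793 × 10⁷ Pa = 77.93 MPa
Final answer: (a) δ = 20.37 mm, (b) σ = 77.93 MPa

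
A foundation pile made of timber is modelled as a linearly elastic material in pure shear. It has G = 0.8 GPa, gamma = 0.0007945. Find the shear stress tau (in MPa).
Model: a linearly elastic material in pure shear, so tau = G·gamma.
Convert to SI units:
  G = 0.8 GPa = 8 × 10⁸ Pa
Substitute:
  tau = (8 × 10⁸) × 0.0007945
  tau = 635600 Pa
Convert: tau = 635600 Pa = 0.6356 MPa
Final answer: tau = 0.6356 MPa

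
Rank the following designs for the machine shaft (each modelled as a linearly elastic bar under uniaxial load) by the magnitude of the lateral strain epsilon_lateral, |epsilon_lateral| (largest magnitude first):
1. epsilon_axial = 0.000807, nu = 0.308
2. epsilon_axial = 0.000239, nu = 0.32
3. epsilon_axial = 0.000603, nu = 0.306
Model: a linearly elastic bar under uniaxial load, so epsilon_lateral = -nu·epsilon_axial (SI units).
  Case 1: epsilon_lateral = -(0.308 × 0.000807) = -0.0002486
  Case 2: epsilon_lateral = -(0.32 × 0.000239) = -7.648 × 10⁻⁵
  Case 3: epsilon_lateral = -(0.306 × 0.000603) = -0.0001845
Ordering by |epsilon_lateral|: 0.0002486 (case 1) > 0.0001845 (case 3) > 7.648 × 10⁻⁵ (case 2)
Final answer: 1, 3, 2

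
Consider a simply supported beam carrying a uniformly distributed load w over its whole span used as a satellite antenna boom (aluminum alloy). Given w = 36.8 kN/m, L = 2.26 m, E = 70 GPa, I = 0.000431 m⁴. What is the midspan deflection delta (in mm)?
Model: a simply supported beam carrying a uniformly distributed load w over its whole span, so delta = (5·w·L^4) / (384·E·I).
Convert to SI units:
  w = 36.8 kN/m = 36800 N/m
  E = 70 GPa = 7 × 10¹⁰ Pa
Substitute:
  delta = (5 × 36800 × 2.26^4) / (384 × (7 × 10¹⁰) × 0.000431)
  delta = 0.0004143 m
Convert: delta = 0.0004143 m = 0.4143 mm
Final answer: delta = 0.4143 mm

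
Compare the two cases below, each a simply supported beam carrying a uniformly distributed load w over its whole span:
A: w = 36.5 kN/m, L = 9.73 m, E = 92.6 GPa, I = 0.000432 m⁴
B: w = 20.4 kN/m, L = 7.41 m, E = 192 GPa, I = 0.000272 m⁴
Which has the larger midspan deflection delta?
Model: a simply supported beam carrying a uniformly distributed load w over its whole span, so delta = (5·w·L^4) / (384·E·I) (SI units).
  A: delta = (5 × 36500 × 9.73^4) / (384 × (9.26 × 10¹⁰) × 0.000432) = 0.1065 m = 106.5 mm
  B: delta = (5 × 20400 × 7.41^4) / (384 × (1.92 × 10¹¹) × 0.000272) = 0.01533 m = 15.33 mm
106.5 mm > 15.33 mm, so A is larger.
Final answer: A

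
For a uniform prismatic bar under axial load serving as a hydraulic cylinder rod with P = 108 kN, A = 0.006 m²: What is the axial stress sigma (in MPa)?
Model: a uniform prismatic bar under axial load, so sigma = P / A.
Convert to SI units:
  P = 108 kN = 108000 N
Substitute:
  sigma = 108000 / 0.006
  sigma = 1.8 × 10⁷ Pa
Convert: sigma = 1.8 × 10⁷ Pa = 18 MPa
Final answer: sigma = 18 MPa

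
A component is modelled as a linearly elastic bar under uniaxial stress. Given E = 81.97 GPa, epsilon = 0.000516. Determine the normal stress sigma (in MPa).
Model: a linearly elastic bar under uniaxial stress, so sigma = E·epsilon.
Convert to SI units:
  E = 81.97 GPa = 8.197 × 10¹⁰ Pa
Substitute:
  sigma = (8.197 × 10¹⁰) × 0.000516
  sigma = 4.23 × 10⁷ Pa
Convert: sigma = 4.23 × 10⁷ Pa = 42.3 MPa
Final answer: sigma = 42.3 MPa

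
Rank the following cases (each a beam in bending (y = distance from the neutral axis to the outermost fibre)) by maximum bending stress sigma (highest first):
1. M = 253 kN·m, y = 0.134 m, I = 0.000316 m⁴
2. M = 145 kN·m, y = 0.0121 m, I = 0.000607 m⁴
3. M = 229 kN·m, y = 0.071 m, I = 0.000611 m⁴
Model: a beam in bending (y = distance from the neutral axis to the outermost fibre), so sigma = (M·y) / I (SI units).
  Case 1: sigma = (253000 × 0.134) / 0.000316 = 1.073 × 10⁸ Pa = 107.3 MPa
  Case 2: sigma = (145000 × 0.0121) / 0.000607 = 2.89 × 10⁶ Pa = 2.89 MPa
  Case 3: sigma = (229000 × 0.071) / 0.000611 = 2.661 × 10⁷ Pa = 26.61 MPa
Ordering: 107.3 MPa (case 1) > 26.61 MPa (case 3) > 2.89 MPa (case 2)
Final answer: 1, 3, 2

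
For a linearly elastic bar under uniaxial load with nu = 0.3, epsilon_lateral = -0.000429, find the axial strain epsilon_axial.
Model: a linearly elastic bar under uniaxial load, so epsilon_lateral = -nu·epsilon_axial.
Solve for epsilon_axial: epsilon_axial = -epsilon_lateral / nu.
Substitute:
  epsilon_axial = -(-0.000429) / 0.3
  epsilon_axial = 0.00143
Final answer: epsilon_axial = 0.00143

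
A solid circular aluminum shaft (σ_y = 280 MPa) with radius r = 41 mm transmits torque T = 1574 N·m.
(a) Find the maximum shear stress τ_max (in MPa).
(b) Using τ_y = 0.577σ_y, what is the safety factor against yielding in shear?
(a) For a solid circular shaft, τ_max = T·r/J with J = π·r^4/2, i.e. τ_max = 2·T / (π·r^3). Convert r = 41 mm = 0.041 m.
  τ_max = (2 × 1574) / (π × 0.041^3) = 1.454 × 10⁷ Pa = 14.54 MPa
(b) τ_y = 0.577 × 280 = 161.56 MPa
  SF = τ_y/τ_max = 161.56 / 14.54 = 11.11
Final answer: (a) τ_max = 14.54 MPa, (b) SF = 11.11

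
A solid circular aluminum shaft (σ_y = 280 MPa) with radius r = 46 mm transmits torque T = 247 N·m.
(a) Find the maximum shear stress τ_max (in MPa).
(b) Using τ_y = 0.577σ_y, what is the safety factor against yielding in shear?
(a) For a solid circular shaft, τ_max = T·r/J with J = π·r^4/2, i.e. τ_max = 2·T / (π·r^3). Convert r = 46 mm = 0.046 m.
  τ_max = (2 × 247) / (π × 0.046^3) = 1.615 × 10⁶ Pa = 1.615 MPa
(b) τ_y = 0.577 × 280 = 161.56 MPa
  SF = τ_y/τ_max = 161.56 / 1.615 = 100
Final answer: (a) τ_max = 1.615 MPa, (b) SF = 100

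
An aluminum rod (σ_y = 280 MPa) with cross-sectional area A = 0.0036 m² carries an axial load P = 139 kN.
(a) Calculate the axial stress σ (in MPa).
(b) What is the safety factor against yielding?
(a) Axial stress σ = P/A. Convert P = 139 kN = 139000 N.
  σ = 139000 / 0.0036 = 3.861 × 10⁷ Pa = 38.61 MPa
(b) Safety factor SF = σ_y/σ = 280 / 38.61 = 7.252
Final answer: (a) σ = 38.61 MPa, (b) SF = 7.252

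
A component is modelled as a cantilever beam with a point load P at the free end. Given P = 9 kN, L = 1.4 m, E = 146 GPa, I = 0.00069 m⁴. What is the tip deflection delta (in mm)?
Model: a cantilever beam with a point load P at the free end, so delta = (P·L^3) / (3·E·I).
Convert to SI units:
  P = 9 kN = 9000 N
  E = 146 GPa = 1.46 × 10¹¹ Pa
Substitute:
  delta = (9000 × 1.4^3) / (3 × (1.46 × 10¹¹) × 0.00069)
  delta = 8.172 × 10⁻⁵ m
Convert: delta = 8.172 × 10⁻⁵ m = 0.08172 mm
Final answer: delta = 0.08172 mm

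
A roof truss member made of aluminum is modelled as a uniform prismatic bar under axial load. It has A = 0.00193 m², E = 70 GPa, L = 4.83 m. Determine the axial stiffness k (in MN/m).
Model: a uniform prismatic bar under axial load, so k = (A·E) / L.
Convert to SI units:
  E = 70 GPa = 7 × 10¹⁰ Pa
Substitute:
  k = (0.00193 × (7 × 10¹⁰)) / 4.83
  k = 2.797 × 10⁷ N/m
Convert: k = 2.797 × 10⁷ N/m = 27.97 MN/m
Final answer: k = 27.97 MN/m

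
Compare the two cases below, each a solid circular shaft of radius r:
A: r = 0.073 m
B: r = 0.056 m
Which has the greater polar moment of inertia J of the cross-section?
Model: a solid circular shaft of radius r, so J = (π·r^4) / 2 (SI units).
  A: J = (π × 0.073^4) / 2 = 4.461 × 10⁻⁵ m⁴
  B: J = (π × 0.056^4) / 2 = 1.545 × 10⁻⁵ m⁴
4.461 × 10⁻⁵ m⁴ > 1.545 × 10⁻⁵ m⁴, so A is larger.
Final answer: A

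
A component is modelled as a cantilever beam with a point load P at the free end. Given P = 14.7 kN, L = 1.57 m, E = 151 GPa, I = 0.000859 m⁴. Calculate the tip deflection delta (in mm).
Model: a cantilever beam with a point load P at the free end, so delta = (P·L^3) / (3·E·I).
Convert to SI units:
  P = 14.7 kN = 14700 N
  E = 151 GPa = 1.51 × 10¹¹ Pa
Substitute:
  delta = (14700 × 1.57^3) / (3 × (1.51 × 10¹¹) × 0.000859)
  delta = 0.0001462 m
Convert: delta = 0.0001462 m = 0.1462 mm
Final answer: delta = 0.1462 mm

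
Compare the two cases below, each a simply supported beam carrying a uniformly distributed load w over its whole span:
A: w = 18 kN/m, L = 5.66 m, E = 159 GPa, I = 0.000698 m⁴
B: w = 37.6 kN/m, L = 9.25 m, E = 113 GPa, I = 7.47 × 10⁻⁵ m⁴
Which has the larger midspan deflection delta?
Model: a simply supported beam carrying a uniformly distributed load w over its whole span, so delta = (5·w·L^4) / (384·E·I) (SI units).
  A: delta = (5 × 18000 × 5.66^4) / (384 × (1.59 × 10¹¹) × 0.000698) = 0.002167 m = 2.167 mm
  B: delta = (5 × 37600 × 9.25^4) / (384 × (1.13 × 10¹¹) × (7.47 × 10⁻⁵)) = 0.4246 m = 424.6 mm
424.6 mm > 2.167 mm, so B is larger.
Final answer: B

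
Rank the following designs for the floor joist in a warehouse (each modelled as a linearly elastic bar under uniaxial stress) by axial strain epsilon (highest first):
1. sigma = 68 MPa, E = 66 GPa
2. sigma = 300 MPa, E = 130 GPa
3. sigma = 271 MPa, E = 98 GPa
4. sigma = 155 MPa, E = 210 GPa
Model: a linearly elastic bar under uniaxial stress, so epsilon = sigma / E (SI units).
  Case 1: epsilon = (6.8 × 10⁷) / (6.6 × 10¹⁰) = 0.00103
  Case 2: epsilon = (3 × 10⁸) / (1.3 × 10¹¹) = 0.002308
  Case 3: epsilon = (2.71 × 10⁸) / (9.8 × 10¹⁰) = 0.002765
  Case 4: epsilon = (1.55 × 10⁸) / (2.1 × 10¹¹) = 0.0007381
Ordering: 0.002765 (case 3) > 0.002308 (case 2) > 0.00103 (case 1) > 0.0007381 (case 4)
Final answer: 3, 2, 1, 4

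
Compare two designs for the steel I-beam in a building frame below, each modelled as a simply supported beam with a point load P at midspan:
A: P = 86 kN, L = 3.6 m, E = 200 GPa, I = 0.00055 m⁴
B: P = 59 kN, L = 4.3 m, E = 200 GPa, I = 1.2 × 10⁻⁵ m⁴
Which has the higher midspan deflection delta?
Model: a simply supported beam with a point load P at midspan, so delta = (P·L^3) / (48·E·I) (SI units).
  A: delta = (86000 × 3.6^3) / (48 × (2 × 10¹¹) × 0.00055) = 0.0007599 m = 0.7599 mm
  B: delta = (59000 × 4.3^3) / (48 × (2 × 10¹¹) × (1.2 × 10⁻⁵)) = 0.04072 m = 40.72 mm
40.72 mm > 0.7599 mm, so B is larger.
Final answer: B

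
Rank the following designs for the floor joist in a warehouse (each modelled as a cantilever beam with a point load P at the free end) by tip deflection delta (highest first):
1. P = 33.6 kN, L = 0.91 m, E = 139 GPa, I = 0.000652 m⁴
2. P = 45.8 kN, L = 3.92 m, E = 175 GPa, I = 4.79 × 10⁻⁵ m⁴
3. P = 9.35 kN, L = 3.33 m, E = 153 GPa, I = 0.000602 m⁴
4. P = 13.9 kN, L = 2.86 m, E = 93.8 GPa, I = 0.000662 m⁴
Model: a cantilever beam with a point load P at the free end, so delta = (P·L^3) / (3·E·I) (SI units).
  Case 1: delta = (33600 × 0.91^3) / (3 × (1.39 × 10¹¹) × 0.000652) = 9.313 × 10⁻⁵ m = 0.09313 mm
  Case 2: delta = (45800 × 3.92^3) / (3 × (1.75 × 10¹¹) × (4.79 × 10⁻⁵)) = 0.1097 m = 109.7 mm
  Case 3: delta = (9350 × 3.33^3) / (3 × (1.53 × 10¹¹) × 0.000602) = 0.001249 m = 1.249 mm
  Case 4: delta = (13900 × 2.86^3) / (3 × (9.38 × 10¹⁰) × 0.000662) = 0.001746 m = 1.746 mm
Ordering: 109.7 mm (case 2) > 1.746 mm (case 4) > 1.249 mm (case 3) > 0.09313 mm (case 1)
Final answer: 2, 4, 3, 1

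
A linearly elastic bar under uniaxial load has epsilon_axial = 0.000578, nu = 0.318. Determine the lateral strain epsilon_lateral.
Model: a linearly elastic bar under uniaxial load, so epsilon_lateral = -nu·epsilon_axial.
Substitute:
  epsilon_lateral = -(0.318 × 0.000578)
  epsilon_lateral = -0.0001838
Final answer: epsilon_lateral = -0.0001838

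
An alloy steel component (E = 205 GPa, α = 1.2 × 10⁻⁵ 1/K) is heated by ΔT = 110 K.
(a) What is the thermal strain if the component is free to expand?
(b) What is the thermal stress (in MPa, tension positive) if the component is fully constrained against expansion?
(a) Free thermal strain ε_th = α·ΔT = (1.2 × 10⁻⁵) × 110 = 0.00132
(b) Fully constrained, the expansion is suppressed, so σ = -E·α·ΔT. Convert E = 205 GPa = 2.05 × 10¹¹ Pa.
  σ = -(2.05 × 10¹¹) × (1.2 × 10⁻⁵) × 110 = -2.706 × 10⁸ Pa = -270.6 MPa (compressive)
Final answer: (a) ε_th = 0.00132, (b) σ = -270.6 MPa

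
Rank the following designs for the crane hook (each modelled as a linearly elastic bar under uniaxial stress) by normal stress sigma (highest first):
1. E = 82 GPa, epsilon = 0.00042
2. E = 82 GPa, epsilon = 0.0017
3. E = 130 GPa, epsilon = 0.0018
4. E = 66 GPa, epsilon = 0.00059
Model: a linearly elastic bar under uniaxial stress, so sigma = E·epsilon (SI units).
  Case 1: sigma = (8.2 × 10¹⁰) × 0.00042 = 3.444 × 10⁷ Pa = 34.44 MPa
  Case 2: sigma = (8.2 × 10¹⁰) × 0.0017 = 1.394 × 10⁸ Pa = 139.4 MPa
  Case 3: sigma = (1.3 × 10¹¹) × 0.0018 = 2.34 × 10⁸ Pa = 234 MPa
  Case 4: sigma = (6.6 × 10¹⁰) × 0.00059 = 3.894 × 10⁷ Pa = 38.94 MPa
Ordering: 234 MPa (case 3) > 139.4 MPa (case 2) > 38.94 MPa (case 4) > 34.44 MPa (case 1)
Final answer: 3, 2, 4, 1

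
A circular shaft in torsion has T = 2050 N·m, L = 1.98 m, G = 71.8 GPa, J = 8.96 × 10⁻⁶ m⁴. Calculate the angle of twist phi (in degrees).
Model: a circular shaft in torsion, so phi = (T·L) / (G·J).
Convert to SI units:
  G = 71.8 GPa = 7.18 × 10¹⁰ Pa
Substitute:
  phi = (2050 × 1.98) / ((7.18 × 10¹⁰) × (8.96 × 10⁻⁶))
  phi = 0.006309 rad
Convert to degrees: phi = 0.006309 × 180/π = 0.3615°
Final answer: phi = 0.3615°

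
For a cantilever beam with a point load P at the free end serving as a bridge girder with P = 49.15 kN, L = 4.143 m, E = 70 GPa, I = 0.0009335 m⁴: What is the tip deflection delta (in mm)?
Model: a cantilever beam with a point load P at the free end, so delta = (P·L^3) / (3·E·I).
Convert to SI units:
  P = 49.15 kN = 49150 N
  E = 70 GPa = 7 × 10¹⁰ Pa
Substitute:
  delta = (49150 × 4.143^3) / (3 × (7 × 10¹⁰) × 0.0009335)
  delta = 0.01783 m
Convert: delta = 0.01783 m = 17.83 mm
Final answer: delta = 17.83 mm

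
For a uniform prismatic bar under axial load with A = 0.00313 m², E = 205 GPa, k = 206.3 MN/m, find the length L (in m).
Model: a uniform prismatic bar under axial load, so k = (A·E) / L.
Solve for L: L = (A·E) / k.
Convert to SI units:
  E = 205 GPa = 2.05 × 10¹¹ Pa
  k = 206.3 MN/m = 2.063 × 10⁸ N/m
Substitute:
  L = (0.00313 × (2.05 × 10¹¹)) / (2.063 × 10⁸)
  L = 3.11 m
Final answer: L = 3.11 m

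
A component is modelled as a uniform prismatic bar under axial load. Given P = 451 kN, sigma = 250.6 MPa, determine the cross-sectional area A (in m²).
Model: a uniform prismatic bar under axial load, so sigma = P / A.
Solve for A: A = P / sigma.
Convert to SI units:
  P = 451 kN = 451000 N
  sigma = 250.6 MPa = 2.506 × 10⁸ Pa
Substitute:
  A = 451000 / (2.506 × 10⁸)
  A = 0.0018 m²
Final answer: A = 0.0018 m²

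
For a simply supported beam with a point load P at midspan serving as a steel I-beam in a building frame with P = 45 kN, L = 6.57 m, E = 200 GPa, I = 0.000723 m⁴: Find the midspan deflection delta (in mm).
Model: a simply supported beam with a point load P at midspan, so delta = (P·L^3) / (48·E·I).
Convert to SI units:
  P = 45 kN = 45000 N
  E = 200 GPa = 2 × 10¹¹ Pa
Substitute:
  delta = (45000 × 6.57^3) / (48 × (2 × 10¹¹) × 0.000723)
  delta = 0.001839 m
Convert: delta = 0.001839 m = 1.839 mm
Final answer: delta = 1.839 mm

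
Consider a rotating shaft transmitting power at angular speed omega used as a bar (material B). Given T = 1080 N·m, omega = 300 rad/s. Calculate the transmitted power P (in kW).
Model: a rotating shaft transmitting power at angular speed omega, so P = T·omega.
Substitute:
  P = 1080 × 300
  P = 324000 W
Convert: P = 324000 W = 324 kW
Final answer: P = 324 kW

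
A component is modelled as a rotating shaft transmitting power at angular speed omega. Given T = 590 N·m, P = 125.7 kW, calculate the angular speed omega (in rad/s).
Model: a rotating shaft transmitting power at angular speed omega, so P = T·omega.
Solve for omega: omega = P / T.
Convert to SI units:
  P = 125.7 kW = 125700 W
Substitute:
  omega = 125700 / 590
  omega = 213.1 rad/s
Final answer: omega = 213.1 rad/s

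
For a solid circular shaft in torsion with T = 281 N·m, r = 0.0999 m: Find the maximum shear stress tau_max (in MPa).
Model: a solid circular shaft in torsion, so tau_max = (2·T) / (π·r^3).
Substitute:
  tau_max = (2 × 281) / (π × 0.0999^3)
  tau_max = 179400 Pa
Convert: tau_max = 179400 Pa = 0.1794 MPa
Final answer: tau_max = 0.1794 MPa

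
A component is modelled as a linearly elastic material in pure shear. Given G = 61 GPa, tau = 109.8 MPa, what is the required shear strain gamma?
Model: a linearly elastic material in pure shear, so tau = G·gamma.
Solve for gamma: gamma = tau / G.
Convert to SI units:
  G = 61 GPa = 6.1 × 10¹⁰ Pa
  tau = 109.8 MPa = 1.098 × 10⁸ Pa
Substitute:
  gamma = (1.098 × 10⁸) / (6.1 × 10¹⁰)
  gamma = 0.0018
Final answer: gamma = 0.0018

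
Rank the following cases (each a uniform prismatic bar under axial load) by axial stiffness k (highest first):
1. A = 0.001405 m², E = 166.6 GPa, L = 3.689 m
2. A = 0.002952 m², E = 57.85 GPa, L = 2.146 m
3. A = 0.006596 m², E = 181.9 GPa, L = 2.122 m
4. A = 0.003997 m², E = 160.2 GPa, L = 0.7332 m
Model: a uniform prismatic bar under axial load, so k = (A·E) / L (SI units).
  Case 1: k = (0.001405 × (1.666 × 10¹¹)) / 3.689 = 6.345 × 10⁷ N/m = 63.45 MN/m
  Case 2: k = (0.002952 × (5.785 × 10¹⁰)) / 2.146 = 7.958 × 10⁷ N/m = 79.58 MN/m
  Case 3: k = (0.006596 × (1.819 × 10¹¹)) / 2.122 = 5.654 × 10⁸ N/m = 565.4 MN/m
  Case 4: k = (0.003997 × (1.602 × 10¹¹)) / 0.7332 = 8.733 × 10⁸ N/m = 873.3 MN/m
Ordering: 873.3 MN/m (case 4) > 565.4 MN/m (case 3) > 79.58 MN/m (case 2) > 63.45 MN/m (case 1)
Final answer: 4, 3, 2, 1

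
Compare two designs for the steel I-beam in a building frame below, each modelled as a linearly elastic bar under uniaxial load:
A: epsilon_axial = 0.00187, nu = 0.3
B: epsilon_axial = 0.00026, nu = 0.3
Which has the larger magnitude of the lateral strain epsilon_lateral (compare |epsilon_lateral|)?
Model: a linearly elastic bar under uniaxial load, so epsilon_lateral = -nu·epsilon_axial (SI units).
  A: epsilon_lateral = -(0.3 × 0.00187) = -0.000561
  B: epsilon_lateral = -(0.3 × 0.00026) = -7.8 × 10⁻⁵
|epsilon_lateral|: A = 0.000561, B = 7.8 × 10⁻⁵, so A is larger in magnitude.
Final answer: A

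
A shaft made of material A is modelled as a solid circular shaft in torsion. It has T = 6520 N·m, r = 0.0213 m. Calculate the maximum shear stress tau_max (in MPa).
Model: a solid circular shaft in torsion, so tau_max = (2·T) / (π·r^3).
Substitute:
  tau_max = (2 × 6520) / (π × 0.0213^3)
  tau_max = 4.295 × 10⁸ Pa
Convert: tau_max = 4.295 × 10⁸ Pa = 429.5 MPa
Final answer: tau_max = 429.5 MPa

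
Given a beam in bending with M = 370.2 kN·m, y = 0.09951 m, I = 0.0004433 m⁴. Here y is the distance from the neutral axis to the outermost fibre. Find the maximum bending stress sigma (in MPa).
Model: a beam in bending, so sigma = (M·y) / I.
Convert to SI units:
  M = 370.2 kN·m = 370200 N·m
Substitute:
  sigma = (370200 × 0.09951) / 0.0004433
  sigma = 8.31 × 10⁷ Pa
Convert: sigma = 8.31 × 10⁷ Pa = 83.1 MPa
Final answer: sigma = 83.1 MPa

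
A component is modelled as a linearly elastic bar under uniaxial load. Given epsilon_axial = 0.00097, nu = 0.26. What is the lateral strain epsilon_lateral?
Model: a linearly elastic bar under uniaxial load, so epsilon_lateral = -nu·epsilon_axial.
Substitute:
  epsilon_lateral = -(0.26 × 0.00097)
  epsilon_lateral = -0.0002522
Final answer: epsilon_lateral = -0.0002522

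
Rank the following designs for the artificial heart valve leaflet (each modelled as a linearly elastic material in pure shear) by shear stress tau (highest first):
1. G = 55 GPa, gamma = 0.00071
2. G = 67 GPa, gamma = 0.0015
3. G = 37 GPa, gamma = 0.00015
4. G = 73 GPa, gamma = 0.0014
Model: a linearly elastic material in pure shear, so tau = G·gamma (SI units).
  Case 1: tau = (5.5 × 10¹⁰) × 0.00071 = 3.905 × 10⁷ Pa = 39.05 MPa
  Case 2: tau = (6.7 × 10¹⁰) × 0.0015 = 1.005 × 10⁸ Pa = 100.5 MPa
  Case 3: tau = (3.7 × 10¹⁰) × 0.00015 = 5.55 × 10⁶ Pa = 5.55 MPa
  Case 4: tau = (7.3 × 10¹⁰) × 0.0014 = 1.022 × 10⁸ Pa = 102.2 MPa
Ordering: 102.2 MPa (case 4) > 100.5 MPa (case 2) > 39.05 MPa (case 1) > 5.55 MPa (case 3)
Final answer: 4, 2, 1, 3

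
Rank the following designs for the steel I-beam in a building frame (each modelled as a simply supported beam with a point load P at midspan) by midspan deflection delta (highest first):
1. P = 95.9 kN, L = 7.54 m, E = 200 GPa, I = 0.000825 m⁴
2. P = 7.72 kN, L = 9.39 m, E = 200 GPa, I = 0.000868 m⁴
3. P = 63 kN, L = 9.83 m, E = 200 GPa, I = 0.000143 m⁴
Model: a simply supported beam with a point load P at midspan, so delta = (P·L^3) / (48·E·I) (SI units).
  Case 1: delta = (95900 × 7.54^3) / (48 × (2 × 10¹¹) × 0.000825) = 0.00519 m = 5.19 mm
  Case 2: delta = (7720 × 9.39^3) / (48 × (2 × 10¹¹) × 0.000868) = 0.000767 m = 0.767 mm
  Case 3: delta = (63000 × 9.83^3) / (48 × (2 × 10¹¹) × 0.000143) = 0.04359 m = 43.59 mm
Ordering: 43.59 mm (case 3) > 5.19 mm (case 1) > 0.767 mm (case 2)
Final answer: 3, 1, 2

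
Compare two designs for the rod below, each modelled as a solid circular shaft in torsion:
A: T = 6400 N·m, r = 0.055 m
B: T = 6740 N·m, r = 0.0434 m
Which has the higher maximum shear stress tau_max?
Model: a solid circular shaft in torsion, so tau_max = (2·T) / (π·r^3) (SI units).
  A: tau_max = (2 × 6400) / (π × 0.055^3) = 2.449 × 10⁷ Pa = 24.49 MPa
  B: tau_max = (2 × 6740) / (π × 0.0434^3) = 5.249 × 10⁷ Pa = 52.49 MPa
52.49 MPa > 24.49 MPa, so B is larger.
Final answer: B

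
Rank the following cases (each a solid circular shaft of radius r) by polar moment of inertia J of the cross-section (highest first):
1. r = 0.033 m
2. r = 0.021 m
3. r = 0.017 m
Model: a solid circular shaft of radius r, so J = (π·r^4) / 2 (SI units).
  Case 1: J = (π × 0.033^4) / 2 = 1.863 × 10⁻⁶ m⁴
  Case 2: J = (π × 0.021^4) / 2 = 3.055 × 10⁻⁷ m⁴
  Case 3: J = (π × 0.017^4) / 2 = 1.312 × 10⁻⁷ m⁴
Ordering: 1.863 × 10⁻⁶ m⁴ (case 1) > 3.055 × 10⁻⁷ m⁴ (case 2) > 1.312 × 10⁻⁷ m⁴ (case 3)
Final answer: 1, 2, 3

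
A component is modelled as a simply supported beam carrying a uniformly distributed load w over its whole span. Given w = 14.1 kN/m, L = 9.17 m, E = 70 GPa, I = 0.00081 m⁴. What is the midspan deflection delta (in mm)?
Model: a simply supported beam carrying a uniformly distributed load w over its whole span, so delta = (5·w·L^4) / (384·E·I).
Convert to SI units:
  w = 14.1 kN/m = 14100 N/m
  E = 70 GPa = 7 × 10¹⁰ Pa
Substitute:
  delta = (5 × 14100 × 9.17^4) / (384 × (7 × 10¹⁰) × 0.00081)
  delta = 0.0229 m
Convert: delta = 0.0229 m = 22.9 mm
Final answer: delta = 22.9 mm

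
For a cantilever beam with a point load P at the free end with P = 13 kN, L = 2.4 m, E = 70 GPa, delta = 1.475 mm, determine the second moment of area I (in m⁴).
Model: a cantilever beam with a point load P at the free end, so delta = (P·L^3) / (3·E·I).
Solve for I: I = (P·L^3) / (3·delta·E).
Convert to SI units:
  P = 13 kN = 13000 N
  E = 70 GPa = 7 × 10¹⁰ Pa
  delta = 1.475 mm = 0.001475 m
Substitute:
  I = (13000 × 2.4^3) / (3 × 0.001475 × (7 × 10¹⁰))
  I = 0.0005802 m⁴
Final answer: I = 0.0005802 m⁴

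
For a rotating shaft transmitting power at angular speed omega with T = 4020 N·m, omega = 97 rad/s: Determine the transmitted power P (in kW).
Model: a rotating shaft transmitting power at angular speed omega, so P = T·omega.
Substitute:
  P = 4020 × 97
  P = 389900 W
Convert: P = 389900 W = 389.9 kW
Final answer: P = 389.9 kW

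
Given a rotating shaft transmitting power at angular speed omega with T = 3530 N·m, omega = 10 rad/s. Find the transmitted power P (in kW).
Model: a rotating shaft transmitting power at angular speed omega, so P = T·omega.
Substitute:
  P = 3530 × 10
  P = 35300 W
Convert: P = 35300 W = 35.3 kW
Final answer: P = 35.3 kW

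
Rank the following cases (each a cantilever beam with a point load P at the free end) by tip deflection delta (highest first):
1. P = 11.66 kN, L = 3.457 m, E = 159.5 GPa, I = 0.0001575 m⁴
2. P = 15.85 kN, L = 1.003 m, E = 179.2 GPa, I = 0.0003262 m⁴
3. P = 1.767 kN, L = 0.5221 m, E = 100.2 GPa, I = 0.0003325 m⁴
Model: a cantilever beam with a point load P at the free end, so delta = (P·L^3) / (3·E·I) (SI units).
  Case 1: delta = (11660 × 3.457^3) / (3 × (1.595 × 10¹¹) × 0.0001575) = 0.006392 m = 6.392 mm
  Case 2: delta = (15850 × 1.003^3) / (3 × (1.792 × 10¹¹) × 0.0003262) = 9.12 × 10⁻⁵ m = 0.0912 mm
  Case 3: delta = (1767 × 0.5221^3) / (3 × (1.002 × 10¹¹) × 0.0003325) = 2.516 × 10⁻⁶ m = 0.002516 mm
Ordering: 6.392 mm (case 1) > 0.0912 mm (case 2) > 0.002516 mm (case 3)
Final answer: 1, 2, 3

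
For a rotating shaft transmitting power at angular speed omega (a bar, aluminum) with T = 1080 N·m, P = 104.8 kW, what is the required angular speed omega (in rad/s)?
Model: a rotating shaft transmitting power at angular speed omega, so P = T·omega.
Solve for omega: omega = P / T.
Convert to SI units:
  P = 104.8 kW = 104800 W
Substitute:
  omega = 104800 / 1080
  omega = 97.04 rad/s
Final answer: omega = 97.04 rad/s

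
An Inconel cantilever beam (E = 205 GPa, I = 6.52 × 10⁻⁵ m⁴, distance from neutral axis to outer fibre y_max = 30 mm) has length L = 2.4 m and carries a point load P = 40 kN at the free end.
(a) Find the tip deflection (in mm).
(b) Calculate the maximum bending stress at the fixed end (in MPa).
(a) Tip deflection of a cantilever with an end point load: δ = P·L^3 / (3·E·I). Convert P = 40 kN = 40000 N, E = 205 GPa = 2.05 × 10¹¹ Pa.
  δ = (40000 × 2.4^3) / (3 × (2.05 × 10¹¹) × (6.52 × 10⁻⁵)) = 0.01379 m = 13.79 mm
(b) Maximum bending moment at the fixed end: M = P·L = 40000 × 2.4 = 96000 N·m. Convert y_max = 30 mm = 0.03 m.
  σ = M·y_max / I = (96000 × 0.03) / (6.52 × 10⁻⁵) = 4.417 × 10⁷ Pa = 44.17 MPa
Final answer: (a) δ = 13.79 mm, (b) σ = 44.17 MPa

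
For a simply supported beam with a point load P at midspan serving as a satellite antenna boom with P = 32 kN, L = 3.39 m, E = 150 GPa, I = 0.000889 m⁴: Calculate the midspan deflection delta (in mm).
Model: a simply supported beam with a point load P at midspan, so delta = (P·L^3) / (48·E·I).
Convert to SI units:
  P = 32 kN = 32000 N
  E = 150 GPa = 1.5 × 10¹¹ Pa
Substitute:
  delta = (32000 × 3.39^3) / (48 × (1.5 × 10¹¹) × 0.000889)
  delta = 0.0001948 m
Convert: delta = 0.0001948 m = 0.1948 mm
Final answer: delta = 0.1948 mm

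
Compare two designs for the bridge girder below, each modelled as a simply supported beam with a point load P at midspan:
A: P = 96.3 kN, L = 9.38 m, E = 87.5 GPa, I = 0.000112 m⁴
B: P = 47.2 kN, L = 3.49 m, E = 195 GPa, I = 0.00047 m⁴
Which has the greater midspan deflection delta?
Model: a simply supported beam with a point load P at midspan, so delta = (P·L^3) / (48·E·I) (SI units).
  A: delta = (96300 × 9.38^3) / (48 × (8.75 × 10¹⁰) × 0.000112) = 0.169 m = 169 mm
  B: delta = (47200 × 3.49^3) / (48 × (1.95 × 10¹¹) × 0.00047) = 0.0004561 m = 0.4561 mm
169 mm > 0.4561 mm, so A is larger.
Final answer: A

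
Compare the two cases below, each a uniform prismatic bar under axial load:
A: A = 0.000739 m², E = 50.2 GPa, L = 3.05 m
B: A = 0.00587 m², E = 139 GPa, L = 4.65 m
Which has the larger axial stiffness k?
Model: a uniform prismatic bar under axial load, so k = (A·E) / L (SI units).
  A: k = (0.000739 × (5.02 × 10¹⁰)) / 3.05 = 1.216 × 10⁷ N/m = 12.16 MN/m
  B: k = (0.00587 × (1.39 × 10¹¹)) / 4.65 = 1.755 × 10⁸ N/m = 175.5 MN/m
175.5 MN/m > 12.16 MN/m, so B is larger.
Final answer: B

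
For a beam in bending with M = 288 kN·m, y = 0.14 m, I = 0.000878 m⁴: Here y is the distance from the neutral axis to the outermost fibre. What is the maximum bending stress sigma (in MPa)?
Model: a beam in bending, so sigma = (M·y) / I.
Convert to SI units:
  M = 288 kN·m = 288000 N·m
Substitute:
  sigma = (288000 × 0.14) / 0.000878
  sigma = 4.592 × 10⁷ Pa
Convert: sigma = 4.592 × 10⁷ Pa = 45.92 MPa
Final answer: sigma = 45.92 MPa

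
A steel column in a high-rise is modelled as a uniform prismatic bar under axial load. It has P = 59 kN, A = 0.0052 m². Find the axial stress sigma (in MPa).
Model: a uniform prismatic bar under axial load, so sigma = P / A.
Convert to SI units:
  P = 59 kN = 59000 N
Substitute:
  sigma = 59000 / 0.0052
  sigma = 1.135 × 10⁷ Pa
Convert: sigma = 1.135 × 10⁷ Pa = 11.35 MPa
Final answer: sigma = 11.35 MPa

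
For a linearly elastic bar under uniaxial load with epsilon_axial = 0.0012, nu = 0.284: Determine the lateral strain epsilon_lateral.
Model: a linearly elastic bar under uniaxial load, so epsilon_lateral = -nu·epsilon_axial.
Substitute:
  epsilon_lateral = -(0.284 × 0.0012)
  epsilon_lateral = -0.0003408
Final answer: epsilon_lateral = -0.0003408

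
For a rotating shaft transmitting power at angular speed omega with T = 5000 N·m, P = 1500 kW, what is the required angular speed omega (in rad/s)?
Model: a rotating shaft transmitting power at angular speed omega, so P = T·omega.
Solve for omega: omega = P / T.
Convert to SI units:
  P = 1500 kW = 1.5 × 10⁶ W
Substitute:
  omega = (1.5 × 10⁶) / 5000
  omega = 300 rad/s
Final answer: omega = 300 rad/s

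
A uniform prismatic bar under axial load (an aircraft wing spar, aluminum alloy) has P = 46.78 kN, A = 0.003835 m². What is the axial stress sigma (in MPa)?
Model: a uniform prismatic bar under axial load, so sigma = P / A.
Convert to SI units:
  P = 46.78 kN = 46780 N
Substitute:
  sigma = 46780 / 0.003835
  sigma = 1.22 × 10⁷ Pa
Convert: sigma = 1.22 × 10⁷ Pa = 12.2 MPa
Final answer: sigma = 12.2 MPa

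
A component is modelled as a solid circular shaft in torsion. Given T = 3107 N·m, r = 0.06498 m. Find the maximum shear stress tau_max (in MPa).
Model: a solid circular shaft in torsion, so tau_max = (2·T) / (π·r^3).
Substitute:
  tau_max = (2 × 3107) / (π × 0.06498^3)
  tau_max = 7.209 × 10⁶ Pa
Convert: tau_max = 7.209 × 10⁶ Pa = 7.209 MPa
Final answer: tau_max = 7.209 MPa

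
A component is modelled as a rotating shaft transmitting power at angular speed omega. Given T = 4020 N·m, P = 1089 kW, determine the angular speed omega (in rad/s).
Model: a rotating shaft transmitting power at angular speed omega, so P = T·omega.
Solve for omega: omega = P / T.
Convert to SI units:
  P = 1089 kW = 1.089 × 10⁶ W
Substitute:
  omega = (1.089 × 10⁶) / 4020
  omega = 270.9 rad/s
Final answer: omega = 270.9 rad/s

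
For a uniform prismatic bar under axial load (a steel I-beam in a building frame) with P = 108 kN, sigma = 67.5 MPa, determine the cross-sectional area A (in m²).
Model: a uniform prismatic bar under axial load, so sigma = P / A.
Solve for A: A = P / sigma.
Convert to SI units:
  P = 108 kN = 108000 N
  sigma = 67.5 MPa = 6.75 × 10⁷ Pa
Substitute:
  A = 108000 / (6.75 × 10⁷)
  A = 0.0016 m²
Final answer: A = 0.0016 m²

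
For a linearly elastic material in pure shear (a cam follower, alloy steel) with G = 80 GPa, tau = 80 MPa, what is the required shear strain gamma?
Model: a linearly elastic material in pure shear, so tau = G·gamma.
Solve for gamma: gamma = tau / G.
Convert to SI units:
  G = 80 GPa = 8 × 10¹⁰ Pa
  tau = 80 MPa = 8 × 10⁷ Pa
Substitute:
  gamma = (8 × 10⁷) / (8 × 10¹⁰)
  gamma = 0.001
Final answer: gamma = 0.001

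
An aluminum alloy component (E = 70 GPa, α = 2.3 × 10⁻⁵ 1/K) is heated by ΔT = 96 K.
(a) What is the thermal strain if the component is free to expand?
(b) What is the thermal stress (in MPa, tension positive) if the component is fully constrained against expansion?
(a) Free thermal strain ε_th = α·ΔT = (2.3 × 10⁻⁵) × 96 = 0.002208
(b) Fully constrained, the expansion is suppressed, so σ = -E·α·ΔT. Convert E = 70 GPa = 7 × 10¹⁰ Pa.
  σ = -(7 × 10¹⁰) × (2.3 × 10⁻⁵) × 96 = -1.546 × 10⁸ Pa = -154.6 MPa (compressive)
Final answer: (a) ε_th = 0.002208, (b) σ = -154.6 MPa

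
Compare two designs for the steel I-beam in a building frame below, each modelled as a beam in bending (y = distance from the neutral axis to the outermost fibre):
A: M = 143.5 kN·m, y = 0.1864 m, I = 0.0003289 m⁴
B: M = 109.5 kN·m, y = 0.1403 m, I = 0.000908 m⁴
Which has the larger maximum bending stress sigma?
Model: a beam in bending (y = distance from the neutral axis to the outermost fibre), so sigma = (M·y) / I (SI units).
  A: sigma = (143500 × 0.1864) / 0.0003289 = 8.133 × 10⁷ Pa = 81.33 MPa
  B: sigma = (109500 × 0.1403) / 0.000908 = 1.692 × 10⁷ Pa = 16.92 MPa
81.33 MPa > 16.92 MPa, so A is larger.
Final answer: A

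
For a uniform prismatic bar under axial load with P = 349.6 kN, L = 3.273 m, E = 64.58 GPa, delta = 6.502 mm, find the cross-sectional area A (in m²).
Model: a uniform prismatic bar under axial load, so delta = (P·L) / (A·E).
Solve for A: A = (P·L) / (delta·E).
Convert to SI units:
  P = 349.6 kN = 349600 N
  E = 64.58 GPa = 6.458 × 10¹⁰ Pa
  delta = 6.502 mm = 0.006502 m
Substitute:
  A = (349600 × 3.273) / (0.006502 × (6.458 × 10¹⁰))
  A = 0.002725 m²
Final answer: A = 0.002725 m²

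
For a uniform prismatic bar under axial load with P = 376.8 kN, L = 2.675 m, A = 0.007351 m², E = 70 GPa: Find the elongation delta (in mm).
Model: a uniform prismatic bar under axial load, so delta = (P·L) / (A·E).
Convert to SI units:
  P = 376.8 kN = 376800 N
  E = 70 GPa = 7 × 10¹⁰ Pa
Substitute:
  delta = (376800 × 2.675) / (0.007351 × (7 × 10¹⁰))
  delta = 0.001959 m
Convert: delta = 0.001959 m = 1.959 mm
Final answer: delta = 1.959 mm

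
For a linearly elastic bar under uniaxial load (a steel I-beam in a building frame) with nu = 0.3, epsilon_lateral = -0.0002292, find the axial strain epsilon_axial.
Model: a linearly elastic bar under uniaxial load, so epsilon_lateral = -nu·epsilon_axial.
Solve for epsilon_axial: epsilon_axial = -epsilon_lateral / nu.
Substitute:
  epsilon_axial = -(-0.0002292) / 0.3
  epsilon_axial = 0.000764
Final answer: epsilon_axial = 0.000764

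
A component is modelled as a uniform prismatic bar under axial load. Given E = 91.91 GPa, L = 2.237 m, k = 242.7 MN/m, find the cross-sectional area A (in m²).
Model: a uniform prismatic bar under axial load, so k = (A·E) / L.
Solve for A: A = (k·L) / E.
Convert to SI units:
  E = 91.91 GPa = 9.191 × 10¹⁰ Pa
  k = 242.7 MN/m = 2.427 × 10⁸ N/m
Substitute:
  A = ((2.427 × 10⁸) × 2.237) / (9.191 × 10¹⁰)
  A = 0.005907 m²
Final answer: A = 0.005907 m²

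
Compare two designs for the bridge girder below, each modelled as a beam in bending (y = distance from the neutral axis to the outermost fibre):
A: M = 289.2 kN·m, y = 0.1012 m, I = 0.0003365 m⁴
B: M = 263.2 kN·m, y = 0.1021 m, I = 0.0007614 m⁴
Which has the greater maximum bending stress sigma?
Model: a beam in bending (y = distance from the neutral axis to the outermost fibre), so sigma = (M·y) / I (SI units).
  A: sigma = (289200 × 0.1012) / 0.0003365 = 8.697 × 10⁷ Pa = 86.97 MPa
  B: sigma = (263200 × 0.1021) / 0.0007614 = 3.529 × 10⁷ Pa = 35.29 MPa
86.97 MPa > 35.29 MPa, so A is larger.
Final answer: A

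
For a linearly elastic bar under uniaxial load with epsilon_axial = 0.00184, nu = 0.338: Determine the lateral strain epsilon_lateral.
Model: a linearly elastic bar under uniaxial load, so epsilon_lateral = -nu·epsilon_axial.
Substitute:
  epsilon_lateral = -(0.338 × 0.00184)
  epsilon_lateral = -0.0006219
Final answer: epsilon_lateral = -0.0006219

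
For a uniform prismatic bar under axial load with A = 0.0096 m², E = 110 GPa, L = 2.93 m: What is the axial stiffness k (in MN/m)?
Model: a uniform prismatic bar under axial load, so k = (A·E) / L.
Convert to SI units:
  E = 110 GPa = 1.1 × 10¹¹ Pa
Substitute:
  k = (0.0096 × (1.1 × 10¹¹)) / 2.93
  k = 3.604 × 10⁸ N/m
Convert: k = 3.604 × 10⁸ N/m = 360.4 MN/m
Final answer: k = 360.4 MN/m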